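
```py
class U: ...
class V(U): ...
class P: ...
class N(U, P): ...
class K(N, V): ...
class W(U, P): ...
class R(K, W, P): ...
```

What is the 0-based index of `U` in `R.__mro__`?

L[R] = R + merge(L[K], L[W], L[P], [K W P])
  take K:  [K N V U P object] + [W U P object] + [P object] + [K W P]
  take N:  [N V U P object] + [W U P object] + [P object] + [W P]
  take V:  [V U P object] + [W U P object] + [P object] + [W P]
  take W:  [U P object] + [W U P object] + [P object] + [W P]
  take U:  [U P object] + [U P object] + [P object] + [P]
  take P:  [P object] + [P object] + [P object] + [P]
  take object:  [object] + [object] + [object]
MRO: R K N V W U P object
U sits at index 5.

5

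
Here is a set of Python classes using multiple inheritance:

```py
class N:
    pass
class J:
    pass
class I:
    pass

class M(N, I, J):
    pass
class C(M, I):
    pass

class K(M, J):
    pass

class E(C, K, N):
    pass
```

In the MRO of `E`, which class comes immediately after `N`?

I

L[E] = E + merge(L[C], L[K], L[N], [C K N])
  take C:  [C M N I J object] + [K M N I J object] + [N object] + [C K N]
  take K:  [M N I J object] + [K M N I J object] + [N object] + [K N]
  take M:  [M N I J object] + [M N I J object] + [N object] + [N]
  take N:  [N I J object] + [N I J object] + [N object] + [N]
  take I:  [I J object] + [I J object] + [object]
  take J:  [J object] + [J object] + [object]
  take object:  [object] + [object] + [object]
MRO: E C K M N I J object
N is at position 4; next is I.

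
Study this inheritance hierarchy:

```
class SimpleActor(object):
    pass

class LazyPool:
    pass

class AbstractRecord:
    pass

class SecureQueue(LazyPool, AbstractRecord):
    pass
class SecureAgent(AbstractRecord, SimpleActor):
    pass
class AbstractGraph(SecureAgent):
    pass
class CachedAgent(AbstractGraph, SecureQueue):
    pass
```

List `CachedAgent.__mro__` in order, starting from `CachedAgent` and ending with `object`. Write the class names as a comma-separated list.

L[CachedAgent] = CachedAgent + merge(L[AbstractGraph], L[SecureQueue], [AbstractGraph SecureQueue])
  take AbstractGraph:  [AbstractGraph SecureAgent AbstractRecord SimpleActor object] + [SecureQueue LazyPool AbstractRecord object] + [AbstractGraph SecureQueue]
  take SecureAgent:  [SecureAgent AbstractRecord SimpleActor object] + [SecureQueue LazyPool AbstractRecord object] + [SecureQueue]
  take SecureQueue:  [AbstractRecord SimpleActor object] + [SecureQueue LazyPool AbstractRecord object] + [SecureQueue]
  take LazyPool:  [AbstractRecord SimpleActor object] + [LazyPool AbstractRecord object]
  take AbstractRecord:  [AbstractRecord SimpleActor object] + [AbstractRecord object]
  take SimpleActor:  [SimpleActor object] + [object]
  take object:  [object] + [object]

CachedAgent, AbstractGraph, SecureAgent, SecureQueue, LazyPool, AbstractRecord, SimpleActor, object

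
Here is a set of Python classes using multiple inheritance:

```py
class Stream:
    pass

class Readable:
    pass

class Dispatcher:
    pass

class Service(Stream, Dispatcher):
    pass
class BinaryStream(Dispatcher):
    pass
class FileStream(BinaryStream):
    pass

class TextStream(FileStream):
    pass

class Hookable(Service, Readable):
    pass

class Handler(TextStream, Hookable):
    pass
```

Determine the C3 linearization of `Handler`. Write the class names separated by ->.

Handler -> TextStream -> FileStream -> BinaryStream -> Hookable -> Service -> Stream -> Dispatcher -> Readable -> object

L[Handler] = Handler + merge(L[TextStream], L[Hookable], [TextStream Hookable])
  take TextStream:  [TextStream FileStream BinaryStream Dispatcher object] + [Hookable Service Stream Dispatcher Readable object] + [TextStream Hookable]
  take FileStream:  [FileStream BinaryStream Dispatcher object] + [Hookable Service Stream Dispatcher Readable object] + [Hookable]
  take BinaryStream:  [BinaryStream Dispatcher object] + [Hookable Service Stream Dispatcher Readable object] + [Hookable]
  take Hookable:  [Dispatcher object] + [Hookable Service Stream Dispatcher Readable object] + [Hookable]
  take Service:  [Dispatcher object] + [Service Stream Dispatcher Readable object]
  take Stream:  [Dispatcher object] + [Stream Dispatcher Readable object]
  take Dispatcher:  [Dispatcher object] + [Dispatcher Readable object]
  take Readable:  [object] + [Readable object]
  take object:  [object] + [object]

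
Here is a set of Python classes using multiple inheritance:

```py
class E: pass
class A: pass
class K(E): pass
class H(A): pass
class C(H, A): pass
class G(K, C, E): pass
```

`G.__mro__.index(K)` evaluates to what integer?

1

L[G] = G + merge(L[K], L[C], L[E], [K C E])
  take K:  [K E object] + [C H A object] + [E object] + [K C E]
  take C:  [E object] + [C H A object] + [E object] + [C E]
  take E:  [E object] + [H A object] + [E object] + [E]
  take H:  [object] + [H A object] + [object]
  take A:  [object] + [A object] + [object]
  take object:  [object] + [object] + [object]
MRO: G K C E H A object
K sits at index 1.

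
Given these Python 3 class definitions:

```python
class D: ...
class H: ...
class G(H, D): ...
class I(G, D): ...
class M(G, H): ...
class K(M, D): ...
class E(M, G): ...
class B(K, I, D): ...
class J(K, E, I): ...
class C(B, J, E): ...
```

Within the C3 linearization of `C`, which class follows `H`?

L[C] = C + merge(L[B], L[J], L[E], [B J E])
  take B:  [B K M I G H D object] + [J K E M I G H D object] + [E M G H D object] + [B J E]
  take J:  [K M I G H D object] + [J K E M I G H D object] + [E M G H D object] + [J E]
  take K:  [K M I G H D object] + [K E M I G H D object] + [E M G H D object] + [E]
  take E:  [M I G H D object] + [E M I G H D object] + [E M G H D object] + [E]
  take M:  [M I G H D object] + [M I G H D object] + [M G H D object]
  take I:  [I G H D object] + [I G H D object] + [G H D object]
  take G:  [G H D object] + [G H D object] + [G H D object]
  take H:  [H D object] + [H D object] + [H D object]
  take D:  [D object] + [D object] + [D object]
  take object:  [object] + [object] + [object]
MRO: C B J K E M I G H D object
H is at position 8; next is D.

D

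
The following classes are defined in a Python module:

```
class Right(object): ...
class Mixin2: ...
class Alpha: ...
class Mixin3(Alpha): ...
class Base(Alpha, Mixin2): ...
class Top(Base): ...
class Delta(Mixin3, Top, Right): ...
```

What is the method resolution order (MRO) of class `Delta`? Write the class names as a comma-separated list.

Delta, Mixin3, Top, Base, Alpha, Mixin2, Right, object

L[Delta] = Delta + merge(L[Mixin3], L[Top], L[Right], [Mixin3 Top Right])
  take Mixin3:  [Mixin3 Alpha object] + [Top Base Alpha Mixin2 object] + [Right object] + [Mixin3 Top Right]
  take Top:  [Alpha object] + [Top Base Alpha Mixin2 object] + [Right object] + [Top Right]
  take Base:  [Alpha object] + [Base Alpha Mixin2 object] + [Right object] + [Right]
  take Alpha:  [Alpha object] + [Alpha Mixin2 object] + [Right object] + [Right]
  take Mixin2:  [object] + [Mixin2 object] + [Right object] + [Right]
  take Right:  [object] + [object] + [Right object] + [Right]
  take object:  [object] + [object] + [object]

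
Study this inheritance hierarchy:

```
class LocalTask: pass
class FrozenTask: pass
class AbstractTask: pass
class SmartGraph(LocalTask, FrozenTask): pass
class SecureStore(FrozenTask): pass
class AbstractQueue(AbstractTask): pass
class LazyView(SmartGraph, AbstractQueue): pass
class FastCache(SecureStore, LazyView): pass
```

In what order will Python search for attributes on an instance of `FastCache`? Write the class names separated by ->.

FastCache -> SecureStore -> LazyView -> SmartGraph -> LocalTask -> FrozenTask -> AbstractQueue -> AbstractTask -> object

L[FastCache] = FastCache + merge(L[SecureStore], L[LazyView], [SecureStore LazyView])
  take SecureStore:  [SecureStore FrozenTask object] + [LazyView SmartGraph LocalTask FrozenTask AbstractQueue AbstractTask object] + [SecureStore LazyView]
  take LazyView:  [FrozenTask object] + [LazyView SmartGraph LocalTask FrozenTask AbstractQueue AbstractTask object] + [LazyView]
  take SmartGraph:  [FrozenTask object] + [SmartGraph LocalTask FrozenTask AbstractQueue AbstractTask object]
  take LocalTask:  [FrozenTask object] + [LocalTask FrozenTask AbstractQueue AbstractTask object]
  take FrozenTask:  [FrozenTask object] + [FrozenTask AbstractQueue AbstractTask object]
  take AbstractQueue:  [object] + [AbstractQueue AbstractTask object]
  take AbstractTask:  [object] + [AbstractTask object]
  take object:  [object] + [object]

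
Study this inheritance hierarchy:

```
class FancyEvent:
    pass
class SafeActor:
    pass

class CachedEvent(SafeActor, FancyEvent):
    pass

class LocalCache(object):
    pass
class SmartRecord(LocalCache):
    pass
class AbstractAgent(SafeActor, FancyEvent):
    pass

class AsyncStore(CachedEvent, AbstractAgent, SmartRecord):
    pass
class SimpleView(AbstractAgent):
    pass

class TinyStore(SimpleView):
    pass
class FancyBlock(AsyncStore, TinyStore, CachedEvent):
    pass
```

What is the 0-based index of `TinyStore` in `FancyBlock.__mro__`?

L[FancyBlock] = FancyBlock + merge(L[AsyncStore], L[TinyStore], L[CachedEvent], [AsyncStore TinyStore CachedEvent])
  take AsyncStore:  [AsyncStore CachedEvent AbstractAgent SafeActor FancyEvent SmartRecord LocalCache object] + [TinyStore SimpleView AbstractAgent SafeActor FancyEvent object] + [CachedEvent SafeActor FancyEvent object] + [AsyncStore TinyStore CachedEvent]
  take TinyStore:  [CachedEvent AbstractAgent SafeActor FancyEvent SmartRecord LocalCache object] + [TinyStore SimpleView AbstractAgent SafeActor FancyEvent object] + [CachedEvent SafeActor FancyEvent object] + [TinyStore CachedEvent]
  take CachedEvent:  [CachedEvent AbstractAgent SafeActor FancyEvent SmartRecord LocalCache object] + [SimpleView AbstractAgent SafeActor FancyEvent object] + [CachedEvent SafeActor FancyEvent object] + [CachedEvent]
  take SimpleView:  [AbstractAgent SafeActor FancyEvent SmartRecord LocalCache object] + [SimpleView AbstractAgent SafeActor FancyEvent object] + [SafeActor FancyEvent object]
  take AbstractAgent:  [AbstractAgent SafeActor FancyEvent SmartRecord LocalCache object] + [AbstractAgent SafeActor FancyEvent object] + [SafeActor FancyEvent object]
  take SafeActor:  [SafeActor FancyEvent SmartRecord LocalCache object] + [SafeActor FancyEvent object] + [SafeActor FancyEvent object]
  take FancyEvent:  [FancyEvent SmartRecord LocalCache object] + [FancyEvent object] + [FancyEvent object]
  take SmartRecord:  [SmartRecord LocalCache object] + [object] + [object]
  take LocalCache:  [LocalCache object] + [object] + [object]
  take object:  [object] + [object] + [object]
MRO: FancyBlock AsyncStore TinyStore CachedEvent SimpleView AbstractAgent SafeActor FancyEvent SmartRecord LocalCache object
TinyStore sits at index 2.

2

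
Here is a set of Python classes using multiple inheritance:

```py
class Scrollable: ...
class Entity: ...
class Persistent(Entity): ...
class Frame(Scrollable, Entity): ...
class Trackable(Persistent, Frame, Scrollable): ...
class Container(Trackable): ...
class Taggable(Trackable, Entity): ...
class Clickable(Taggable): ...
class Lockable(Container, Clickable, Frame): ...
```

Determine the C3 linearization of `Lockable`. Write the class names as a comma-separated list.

Lockable, Container, Clickable, Taggable, Trackable, Persistent, Frame, Scrollable, Entity, object

L[Lockable] = Lockable + merge(L[Container], L[Clickable], L[Frame], [Container Clickable Frame])
  take Container:  [Container Trackable Persistent Frame Scrollable Entity object] + [Clickable Taggable Trackable Persistent Frame Scrollable Entity object] + [Frame Scrollable Entity object] + [Container Clickable Frame]
  take Clickable:  [Trackable Persistent Frame Scrollable Entity object] + [Clickable Taggable Trackable Persistent Frame Scrollable Entity object] + [Frame Scrollable Entity object] + [Clickable Frame]
  take Taggable:  [Trackable Persistent Frame Scrollable Entity object] + [Taggable Trackable Persistent Frame Scrollable Entity object] + [Frame Scrollable Entity object] + [Frame]
  take Trackable:  [Trackable Persistent Frame Scrollable Entity object] + [Trackable Persistent Frame Scrollable Entity object] + [Frame Scrollable Entity object] + [Frame]
  take Persistent:  [Persistent Frame Scrollable Entity object] + [Persistent Frame Scrollable Entity object] + [Frame Scrollable Entity object] + [Frame]
  take Frame:  [Frame Scrollable Entity object] + [Frame Scrollable Entity object] + [Frame Scrollable Entity object] + [Frame]
  take Scrollable:  [Scrollable Entity object] + [Scrollable Entity object] + [Scrollable Entity object]
  take Entity:  [Entity object] + [Entity object] + [Entity object]
  take object:  [object] + [object] + [object]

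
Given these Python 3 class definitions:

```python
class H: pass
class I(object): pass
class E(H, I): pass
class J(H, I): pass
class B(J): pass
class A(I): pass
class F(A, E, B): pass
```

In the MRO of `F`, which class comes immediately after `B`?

J

L[F] = F + merge(L[A], L[E], L[B], [A E B])
  take A:  [A I object] + [E H I object] + [B J H I object] + [A E B]
  take E:  [I object] + [E H I object] + [B J H I object] + [E B]
  take B:  [I object] + [H I object] + [B J H I object] + [B]
  take J:  [I object] + [H I object] + [J H I object]
  take H:  [I object] + [H I object] + [H I object]
  take I:  [I object] + [I object] + [I object]
  take object:  [object] + [object] + [object]
MRO: F A E B J H I object
B is at position 3; next is J.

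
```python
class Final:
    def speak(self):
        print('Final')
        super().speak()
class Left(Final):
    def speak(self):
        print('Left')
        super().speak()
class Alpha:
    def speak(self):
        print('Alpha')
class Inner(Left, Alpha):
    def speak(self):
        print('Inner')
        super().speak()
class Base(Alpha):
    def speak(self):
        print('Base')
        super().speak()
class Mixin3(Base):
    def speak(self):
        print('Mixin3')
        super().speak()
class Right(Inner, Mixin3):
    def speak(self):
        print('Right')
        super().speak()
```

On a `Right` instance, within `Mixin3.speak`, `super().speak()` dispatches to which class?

L[Right] = Right + merge(L[Inner], L[Mixin3], [Inner Mixin3])
  take Inner:  [Inner Left Final Alpha object] + [Mixin3 Base Alpha object] + [Inner Mixin3]
  take Left:  [Left Final Alpha object] + [Mixin3 Base Alpha object] + [Mixin3]
  take Final:  [Final Alpha object] + [Mixin3 Base Alpha object] + [Mixin3]
  take Mixin3:  [Alpha object] + [Mixin3 Base Alpha object] + [Mixin3]
  take Base:  [Alpha object] + [Base Alpha object]
  take Alpha:  [Alpha object] + [Alpha object]
  take object:  [object] + [object]
MRO: Right Inner Left Final Mixin3 Base Alpha object
super() in Mixin3.speak on a Right instance goes to the class after Mixin3 in Right's MRO: Base.

Base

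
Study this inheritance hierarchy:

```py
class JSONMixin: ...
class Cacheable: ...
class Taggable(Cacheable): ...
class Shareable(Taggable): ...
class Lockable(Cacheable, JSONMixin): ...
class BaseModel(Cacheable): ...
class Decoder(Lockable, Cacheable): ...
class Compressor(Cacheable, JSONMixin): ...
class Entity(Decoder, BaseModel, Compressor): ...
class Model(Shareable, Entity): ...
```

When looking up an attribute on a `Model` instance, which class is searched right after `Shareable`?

L[Model] = Model + merge(L[Shareable], L[Entity], [Shareable Entity])
  take Shareable:  [Shareable Taggable Cacheable object] + [Entity Decoder Lockable BaseModel Compressor Cacheable JSONMixin object] + [Shareable Entity]
  take Taggable:  [Taggable Cacheable object] + [Entity Decoder Lockable BaseModel Compressor Cacheable JSONMixin object] + [Entity]
  take Entity:  [Cacheable object] + [Entity Decoder Lockable BaseModel Compressor Cacheable JSONMixin object] + [Entity]
  take Decoder:  [Cacheable object] + [Decoder Lockable BaseModel Compressor Cacheable JSONMixin object]
  take Lockable:  [Cacheable object] + [Lockable BaseModel Compressor Cacheable JSONMixin object]
  take BaseModel:  [Cacheable object] + [BaseModel Compressor Cacheable JSONMixin object]
  take Compressor:  [Cacheable object] + [Compressor Cacheable JSONMixin object]
  take Cacheable:  [Cacheable object] + [Cacheable JSONMixin object]
  take JSONMixin:  [object] + [JSONMixin object]
  take object:  [object] + [object]
MRO: Model Shareable Taggable Entity Decoder Lockable BaseModel Compressor Cacheable JSONMixin object
Shareable is at position 1; next is Taggable.

Taggable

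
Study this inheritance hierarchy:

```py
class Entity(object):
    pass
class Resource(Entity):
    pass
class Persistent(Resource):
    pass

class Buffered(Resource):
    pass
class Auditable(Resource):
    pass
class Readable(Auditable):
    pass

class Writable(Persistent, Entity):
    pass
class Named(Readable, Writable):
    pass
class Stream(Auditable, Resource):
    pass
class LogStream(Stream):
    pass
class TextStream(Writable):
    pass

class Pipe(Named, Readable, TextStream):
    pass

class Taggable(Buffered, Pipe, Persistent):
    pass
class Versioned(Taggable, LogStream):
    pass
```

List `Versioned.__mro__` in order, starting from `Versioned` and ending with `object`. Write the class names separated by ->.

Versioned -> Taggable -> Buffered -> Pipe -> Named -> Readable -> LogStream -> Stream -> Auditable -> TextStream -> Writable -> Persistent -> Resource -> Entity -> object

L[Versioned] = Versioned + merge(L[Taggable], L[LogStream], [Taggable LogStream])
  take Taggable:  [Taggable Buffered Pipe Named Readable Auditable TextStream Writable Persistent Resource Entity object] + [LogStream Stream Auditable Resource Entity object] + [Taggable LogStream]
  take Buffered:  [Buffered Pipe Named Readable Auditable TextStream Writable Persistent Resource Entity object] + [LogStream Stream Auditable Resource Entity object] + [LogStream]
  take Pipe:  [Pipe Named Readable Auditable TextStream Writable Persistent Resource Entity object] + [LogStream Stream Auditable Resource Entity object] + [LogStream]
  take Named:  [Named Readable Auditable TextStream Writable Persistent Resource Entity object] + [LogStream Stream Auditable Resource Entity object] + [LogStream]
  take Readable:  [Readable Auditable TextStream Writable Persistent Resource Entity object] + [LogStream Stream Auditable Resource Entity object] + [LogStream]
  take LogStream:  [Auditable TextStream Writable Persistent Resource Entity object] + [LogStream Stream Auditable Resource Entity object] + [LogStream]
  take Stream:  [Auditable TextStream Writable Persistent Resource Entity object] + [Stream Auditable Resource Entity object]
  take Auditable:  [Auditable TextStream Writable Persistent Resource Entity object] + [Auditable Resource Entity object]
  take TextStream:  [TextStream Writable Persistent Resource Entity object] + [Resource Entity object]
  take Writable:  [Writable Persistent Resource Entity object] + [Resource Entity object]
  take Persistent:  [Persistent Resource Entity object] + [Resource Entity object]
  take Resource:  [Resource Entity object] + [Resource Entity object]
  take Entity:  [Entity object] + [Entity object]
  take object:  [object] + [object]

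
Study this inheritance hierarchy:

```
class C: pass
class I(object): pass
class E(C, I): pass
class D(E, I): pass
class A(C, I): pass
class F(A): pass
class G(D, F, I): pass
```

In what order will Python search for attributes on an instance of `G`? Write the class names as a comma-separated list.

L[G] = G + merge(L[D], L[F], L[I], [D F I])
  take D:  [D E C I object] + [F A C I object] + [I object] + [D F I]
  take E:  [E C I object] + [F A C I object] + [I object] + [F I]
  take F:  [C I object] + [F A C I object] + [I object] + [F I]
  take A:  [C I object] + [A C I object] + [I object] + [I]
  take C:  [C I object] + [C I object] + [I object] + [I]
  take I:  [I object] + [I object] + [I object] + [I]
  take object:  [object] + [object] + [object]

G, D, E, F, A, C, I, object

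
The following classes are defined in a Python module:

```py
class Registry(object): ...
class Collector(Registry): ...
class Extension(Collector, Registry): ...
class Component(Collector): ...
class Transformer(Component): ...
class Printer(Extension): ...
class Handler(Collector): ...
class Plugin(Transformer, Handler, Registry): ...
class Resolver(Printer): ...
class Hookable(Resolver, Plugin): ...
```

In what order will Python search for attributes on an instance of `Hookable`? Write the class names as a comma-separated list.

Hookable, Resolver, Printer, Extension, Plugin, Transformer, Component, Handler, Collector, Registry, object

L[Hookable] = Hookable + merge(L[Resolver], L[Plugin], [Resolver Plugin])
  take Resolver:  [Resolver Printer Extension Collector Registry object] + [Plugin Transformer Component Handler Collector Registry object] + [Resolver Plugin]
  take Printer:  [Printer Extension Collector Registry object] + [Plugin Transformer Component Handler Collector Registry object] + [Plugin]
  take Extension:  [Extension Collector Registry object] + [Plugin Transformer Component Handler Collector Registry object] + [Plugin]
  take Plugin:  [Collector Registry object] + [Plugin Transformer Component Handler Collector Registry object] + [Plugin]
  take Transformer:  [Collector Registry object] + [Transformer Component Handler Collector Registry object]
  take Component:  [Collector Registry object] + [Component Handler Collector Registry object]
  take Handler:  [Collector Registry object] + [Handler Collector Registry object]
  take Collector:  [Collector Registry object] + [Collector Registry object]
  take Registry:  [Registry object] + [Registry object]
  take object:  [object] + [object]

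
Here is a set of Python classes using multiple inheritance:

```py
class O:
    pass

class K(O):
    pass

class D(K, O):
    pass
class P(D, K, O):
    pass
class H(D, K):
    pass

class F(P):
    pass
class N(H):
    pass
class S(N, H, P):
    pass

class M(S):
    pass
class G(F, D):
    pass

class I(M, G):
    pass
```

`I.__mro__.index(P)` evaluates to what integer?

L[I] = I + merge(L[M], L[G], [M G])
  take M:  [M S N H P D K O object] + [G F P D K O object] + [M G]
  take S:  [S N H P D K O object] + [G F P D K O object] + [G]
  take N:  [N H P D K O object] + [G F P D K O object] + [G]
  take H:  [H P D K O object] + [G F P D K O object] + [G]
  take G:  [P D K O object] + [G F P D K O object] + [G]
  take F:  [P D K O object] + [F P D K O object]
  take P:  [P D K O object] + [P D K O object]
  take D:  [D K O object] + [D K O object]
  take K:  [K O object] + [K O object]
  take O:  [O object] + [O object]
  take object:  [object] + [object]
MRO: I M S N H G F P D K O object
P sits at index 7.

7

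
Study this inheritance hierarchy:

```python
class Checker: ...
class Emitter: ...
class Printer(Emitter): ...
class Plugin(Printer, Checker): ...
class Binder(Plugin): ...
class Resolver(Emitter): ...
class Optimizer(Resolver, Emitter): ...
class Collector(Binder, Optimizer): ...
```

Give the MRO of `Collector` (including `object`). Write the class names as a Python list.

L[Collector] = Collector + merge(L[Binder], L[Optimizer], [Binder Optimizer])
  take Binder:  [Binder Plugin Printer Emitter Checker object] + [Optimizer Resolver Emitter object] + [Binder Optimizer]
  take Plugin:  [Plugin Printer Emitter Checker object] + [Optimizer Resolver Emitter object] + [Optimizer]
  take Printer:  [Printer Emitter Checker object] + [Optimizer Resolver Emitter object] + [Optimizer]
  take Optimizer:  [Emitter Checker object] + [Optimizer Resolver Emitter object] + [Optimizer]
  take Resolver:  [Emitter Checker object] + [Resolver Emitter object]
  take Emitter:  [Emitter Checker object] + [Emitter object]
  take Checker:  [Checker object] + [object]
  take object:  [object] + [object]

[Collector, Binder, Plugin, Printer, Optimizer, Resolver, Emitter, Checker, object]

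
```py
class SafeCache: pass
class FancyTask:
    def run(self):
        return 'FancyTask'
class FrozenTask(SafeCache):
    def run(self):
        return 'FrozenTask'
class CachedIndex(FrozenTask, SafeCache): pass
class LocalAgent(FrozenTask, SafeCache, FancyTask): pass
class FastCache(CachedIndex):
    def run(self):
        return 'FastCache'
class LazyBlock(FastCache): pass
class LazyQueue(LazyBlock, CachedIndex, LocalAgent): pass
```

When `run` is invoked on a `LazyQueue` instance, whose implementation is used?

FastCache

L[LazyQueue] = LazyQueue + merge(L[LazyBlock], L[CachedIndex], L[LocalAgent], [LazyBlock CachedIndex LocalAgent])
  take LazyBlock:  [LazyBlock FastCache CachedIndex FrozenTask SafeCache object] + [CachedIndex FrozenTask SafeCache object] + [LocalAgent FrozenTask SafeCache FancyTask object] + [LazyBlock CachedIndex LocalAgent]
  take FastCache:  [FastCache CachedIndex FrozenTask SafeCache object] + [CachedIndex FrozenTask SafeCache object] + [LocalAgent FrozenTask SafeCache FancyTask object] + [CachedIndex LocalAgent]
  take CachedIndex:  [CachedIndex FrozenTask SafeCache object] + [CachedIndex FrozenTask SafeCache object] + [LocalAgent FrozenTask SafeCache FancyTask object] + [CachedIndex LocalAgent]
  take LocalAgent:  [FrozenTask SafeCache object] + [FrozenTask SafeCache object] + [LocalAgent FrozenTask SafeCache FancyTask object] + [LocalAgent]
  take FrozenTask:  [FrozenTask SafeCache object] + [FrozenTask SafeCache object] + [FrozenTask SafeCache FancyTask object]
  take SafeCache:  [SafeCache object] + [SafeCache object] + [SafeCache FancyTask object]
  take FancyTask:  [object] + [object] + [FancyTask object]
  take object:  [object] + [object] + [object]
MRO: LazyQueue LazyBlock FastCache CachedIndex LocalAgent FrozenTask SafeCache FancyTask object
run is defined in: FancyTask, FastCache, FrozenTask. First along the MRO is FastCache.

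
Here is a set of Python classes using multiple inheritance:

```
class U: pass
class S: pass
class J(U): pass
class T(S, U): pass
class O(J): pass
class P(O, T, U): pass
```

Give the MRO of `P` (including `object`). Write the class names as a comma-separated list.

P, O, J, T, S, U, object

L[P] = P + merge(L[O], L[T], L[U], [O T U])
  take O:  [O J U object] + [T S U object] + [U object] + [O T U]
  take J:  [J U object] + [T S U object] + [U object] + [T U]
  take T:  [U object] + [T S U object] + [U object] + [T U]
  take S:  [U object] + [S U object] + [U object] + [U]
  take U:  [U object] + [U object] + [U object] + [U]
  take object:  [object] + [object] + [object]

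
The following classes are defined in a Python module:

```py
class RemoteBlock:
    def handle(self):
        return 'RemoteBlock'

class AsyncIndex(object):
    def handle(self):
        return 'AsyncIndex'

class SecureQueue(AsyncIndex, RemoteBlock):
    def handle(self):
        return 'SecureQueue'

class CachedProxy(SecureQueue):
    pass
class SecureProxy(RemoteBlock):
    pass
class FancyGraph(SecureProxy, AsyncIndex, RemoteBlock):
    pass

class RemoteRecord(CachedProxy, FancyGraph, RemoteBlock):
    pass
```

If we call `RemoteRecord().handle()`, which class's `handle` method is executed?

L[RemoteRecord] = RemoteRecord + merge(L[CachedProxy], L[FancyGraph], L[RemoteBlock], [CachedProxy FancyGraph RemoteBlock])
  take CachedProxy:  [CachedProxy SecureQueue AsyncIndex RemoteBlock object] + [FancyGraph SecureProxy AsyncIndex RemoteBlock object] + [RemoteBlock object] + [CachedProxy FancyGraph RemoteBlock]
  take SecureQueue:  [SecureQueue AsyncIndex RemoteBlock object] + [FancyGraph SecureProxy AsyncIndex RemoteBlock object] + [RemoteBlock object] + [FancyGraph RemoteBlock]
  take FancyGraph:  [AsyncIndex RemoteBlock object] + [FancyGraph SecureProxy AsyncIndex RemoteBlock object] + [RemoteBlock object] + [FancyGraph RemoteBlock]
  take SecureProxy:  [AsyncIndex RemoteBlock object] + [SecureProxy AsyncIndex RemoteBlock object] + [RemoteBlock object] + [RemoteBlock]
  take AsyncIndex:  [AsyncIndex RemoteBlock object] + [AsyncIndex RemoteBlock object] + [RemoteBlock object] + [RemoteBlock]
  take RemoteBlock:  [RemoteBlock object] + [RemoteBlock object] + [RemoteBlock object] + [RemoteBlock]
  take object:  [object] + [object] + [object]
MRO: RemoteRecord CachedProxy SecureQueue FancyGraph SecureProxy AsyncIndex RemoteBlock object
handle is defined in: AsyncIndex, RemoteBlock, SecureQueue. First along the MRO is SecureQueue.

SecureQueue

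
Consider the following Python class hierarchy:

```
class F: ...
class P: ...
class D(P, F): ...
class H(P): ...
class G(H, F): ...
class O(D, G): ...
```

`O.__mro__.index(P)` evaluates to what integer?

4

L[O] = O + merge(L[D], L[G], [D G])
  take D:  [D P F object] + [G H P F object] + [D G]
  take G:  [P F object] + [G H P F object] + [G]
  take H:  [P F object] + [H P F object]
  take P:  [P F object] + [P F object]
  take F:  [F object] + [F object]
  take object:  [object] + [object]
MRO: O D G H P F object
P sits at index 4.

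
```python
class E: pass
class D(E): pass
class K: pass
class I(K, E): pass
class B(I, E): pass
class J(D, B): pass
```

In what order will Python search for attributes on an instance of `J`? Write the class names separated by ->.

J -> D -> B -> I -> K -> E -> object

L[J] = J + merge(L[D], L[B], [D B])
  take D:  [D E object] + [B I K E object] + [D B]
  take B:  [E object] + [B I K E object] + [B]
  take I:  [E object] + [I K E object]
  take K:  [E object] + [K E object]
  take E:  [E object] + [E object]
  take object:  [object] + [object]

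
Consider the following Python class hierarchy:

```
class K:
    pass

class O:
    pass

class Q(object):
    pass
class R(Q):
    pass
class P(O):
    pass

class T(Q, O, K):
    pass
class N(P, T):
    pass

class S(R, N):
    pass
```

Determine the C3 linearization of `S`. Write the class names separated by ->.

L[S] = S + merge(L[R], L[N], [R N])
  take R:  [R Q object] + [N P T Q O K object] + [R N]
  take N:  [Q object] + [N P T Q O K object] + [N]
  take P:  [Q object] + [P T Q O K object]
  take T:  [Q object] + [T Q O K object]
  take Q:  [Q object] + [Q O K object]
  take O:  [object] + [O K object]
  take K:  [object] + [K object]
  take object:  [object] + [object]

S -> R -> N -> P -> T -> Q -> O -> K -> object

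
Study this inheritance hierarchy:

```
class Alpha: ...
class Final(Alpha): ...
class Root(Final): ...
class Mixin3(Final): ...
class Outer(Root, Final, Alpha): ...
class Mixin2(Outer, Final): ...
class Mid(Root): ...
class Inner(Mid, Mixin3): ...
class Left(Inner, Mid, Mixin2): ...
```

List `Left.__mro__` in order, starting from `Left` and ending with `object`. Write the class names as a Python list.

L[Left] = Left + merge(L[Inner], L[Mid], L[Mixin2], [Inner Mid Mixin2])
  take Inner:  [Inner Mid Root Mixin3 Final Alpha object] + [Mid Root Final Alpha object] + [Mixin2 Outer Root Final Alpha object] + [Inner Mid Mixin2]
  take Mid:  [Mid Root Mixin3 Final Alpha object] + [Mid Root Final Alpha object] + [Mixin2 Outer Root Final Alpha object] + [Mid Mixin2]
  take Mixin2:  [Root Mixin3 Final Alpha object] + [Root Final Alpha object] + [Mixin2 Outer Root Final Alpha object] + [Mixin2]
  take Outer:  [Root Mixin3 Final Alpha object] + [Root Final Alpha object] + [Outer Root Final Alpha object]
  take Root:  [Root Mixin3 Final Alpha object] + [Root Final Alpha object] + [Root Final Alpha object]
  take Mixin3:  [Mixin3 Final Alpha object] + [Final Alpha object] + [Final Alpha object]
  take Final:  [Final Alpha object] + [Final Alpha object] + [Final Alpha object]
  take Alpha:  [Alpha object] + [Alpha object] + [Alpha object]
  take object:  [object] + [object] + [object]

[Left, Inner, Mid, Mixin2, Outer, Root, Mixin3, Final, Alpha, object]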